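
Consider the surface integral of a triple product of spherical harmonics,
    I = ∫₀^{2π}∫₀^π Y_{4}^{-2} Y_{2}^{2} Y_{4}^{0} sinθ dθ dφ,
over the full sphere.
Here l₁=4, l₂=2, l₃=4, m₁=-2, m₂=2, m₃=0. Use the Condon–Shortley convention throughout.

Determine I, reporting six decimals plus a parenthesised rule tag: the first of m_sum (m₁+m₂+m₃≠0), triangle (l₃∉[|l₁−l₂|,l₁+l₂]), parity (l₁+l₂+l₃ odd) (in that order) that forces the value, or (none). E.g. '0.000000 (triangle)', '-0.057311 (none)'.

m-sum 0 ✓  L=10 even ✓  2≤4≤6 ✓
Π(2lᵢ+1) = 9×5×9 = 405
triangle coeff Δ(4,2,4) = 1/13860
Σ_t [0,2]: t=0:+1/192 t=1:−1/36 t=2:+1/192 = -5/288
(3j)²=20/693 [(4 2 4; 0 0 0)], sign=-1
Σ_t [2,2]: t=2:+1/192 = 1/192
(3j)²=3/77 [(4 2 4; -2 2 0)], sign=+1
⇒ 4πI² = 2700/5929
I = (-1)√(2700/5929/(4π)) = -0.19036462
No selection rule forces the value: the integral is nonzero (none).

-0.190365 (none)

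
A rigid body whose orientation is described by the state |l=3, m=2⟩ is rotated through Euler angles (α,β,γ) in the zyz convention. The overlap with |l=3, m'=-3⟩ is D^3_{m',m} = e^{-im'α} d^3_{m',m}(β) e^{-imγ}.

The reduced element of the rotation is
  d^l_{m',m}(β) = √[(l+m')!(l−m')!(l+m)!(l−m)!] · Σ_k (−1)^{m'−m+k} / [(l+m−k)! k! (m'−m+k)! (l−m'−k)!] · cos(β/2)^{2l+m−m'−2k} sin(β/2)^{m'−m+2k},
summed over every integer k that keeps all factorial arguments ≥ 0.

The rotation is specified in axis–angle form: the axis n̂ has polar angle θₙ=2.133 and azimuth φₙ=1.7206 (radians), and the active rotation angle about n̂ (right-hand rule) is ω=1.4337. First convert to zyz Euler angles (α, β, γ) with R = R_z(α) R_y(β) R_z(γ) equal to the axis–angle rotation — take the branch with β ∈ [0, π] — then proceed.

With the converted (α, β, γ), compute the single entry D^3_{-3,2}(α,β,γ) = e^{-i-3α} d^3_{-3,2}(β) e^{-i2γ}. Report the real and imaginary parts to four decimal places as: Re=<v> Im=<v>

Axis–angle → zyz. n̂ = (sinθₙcosφₙ, sinθₙsinφₙ, cosθₙ) = (-0.126273, +0.836607, -0.533052), ω = 1.4337.
R = I cosω + sinω [n̂]ₓ + (1−cosω) n̂n̂ᵀ gives
  R = [+0.150433, +0.436847, +0.886868; -0.619253, +0.740923, -0.259920; -0.770646, -0.510095, +0.381978]
β = atan2(√(R₁₃²+R₂₃²), R₃₃) = 1.178860; α = atan2(R₂₃, R₁₃) mod 2π = 5.998093; γ = atan2(R₃₂, −R₃₁) mod 2π = 5.698486
D^3_{-3,2}(5.9981,1.1789,5.6985) = e^{-i·-3·5.9981}·d^3_{-3,2}(1.1789)·e^{-i·2·5.6985}. Compute d first:
Half-angle: c=0.831258, s=0.555887. N=√(1·720·120·1)=293.938769
The bounds max(0,m−m')=5 and min(l+m,l−m')=5 give 1 term
  k=5: (−1)^0·293.9388/(120)·0.8313^1·0.5559^5 = +0.108080
d^3_{-3,2}(1.1789) = +0.108080
Attach z-rotation phases: D = e^{-i(-3)(5.9981)}·(+0.108080)·e^{-i(2)(5.6985)} = +0.102791+0.033395i

Re=0.1028 Im=0.0334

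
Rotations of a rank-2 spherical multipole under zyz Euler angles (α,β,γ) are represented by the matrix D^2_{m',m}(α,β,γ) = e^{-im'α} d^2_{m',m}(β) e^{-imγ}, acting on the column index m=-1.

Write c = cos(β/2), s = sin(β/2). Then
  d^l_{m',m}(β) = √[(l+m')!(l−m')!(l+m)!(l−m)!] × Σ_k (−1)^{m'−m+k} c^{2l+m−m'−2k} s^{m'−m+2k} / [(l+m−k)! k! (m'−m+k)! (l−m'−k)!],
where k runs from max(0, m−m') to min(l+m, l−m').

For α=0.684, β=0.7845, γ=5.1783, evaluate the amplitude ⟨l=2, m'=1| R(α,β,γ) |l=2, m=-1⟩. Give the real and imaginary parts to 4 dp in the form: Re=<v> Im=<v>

Re=-0.0764 Im=-0.3446

First d^2_{1,-1}(β=0.7845), then the phase factors e^{-i(1)α} and e^{-i(-1)γ}:
Half-angle: c=0.924051, s=0.382268. N=√(6·1·1·6)=6.000000
The bounds max(0,m−m')=0 and min(l+m,l−m')=1 give 2 terms
  k=0: (−1)^2·6.0000/(2)·0.9241^2·0.3823^2 = +0.374326
  k=1: (−1)^3·6.0000/(6)·0.9241^0·0.3823^4 = -0.021354
d^2_{1,-1}(0.7845) = +0.374326 -0.021354 = +0.352973
Attach z-rotation phases: D = e^{-i(1)(0.6840)}·(+0.352973)·e^{-i(-1)(5.1783)} = -0.076371-0.344612i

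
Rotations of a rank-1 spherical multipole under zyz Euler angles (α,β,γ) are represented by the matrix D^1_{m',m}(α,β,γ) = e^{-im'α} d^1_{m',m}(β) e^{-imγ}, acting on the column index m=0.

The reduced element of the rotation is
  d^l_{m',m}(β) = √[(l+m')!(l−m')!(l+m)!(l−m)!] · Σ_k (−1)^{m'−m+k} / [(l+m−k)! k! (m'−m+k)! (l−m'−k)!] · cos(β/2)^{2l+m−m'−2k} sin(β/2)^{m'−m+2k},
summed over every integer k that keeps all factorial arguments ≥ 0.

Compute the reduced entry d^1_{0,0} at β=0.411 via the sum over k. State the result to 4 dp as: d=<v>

d=0.9167

d^1_{0,0}(β=0.4110) via the finite sum:
c=cos(0.411000/2)=0.978959, s=sin(0.411000/2)=0.204057; N=√[1·1·1·1]=1.000000
The bounds max(0,m−m')=0 and min(l+m,l−m')=1 give 2 terms
  k=0: (−1)^0·1.0000/(1)·0.9790^2·0.2041^0 = +0.958361
  k=1: (−1)^1·1.0000/(1)·0.9790^0·0.2041^2 = -0.041639
d^1_{0,0}(0.4110) = +0.958361 -0.041639 = +0.916722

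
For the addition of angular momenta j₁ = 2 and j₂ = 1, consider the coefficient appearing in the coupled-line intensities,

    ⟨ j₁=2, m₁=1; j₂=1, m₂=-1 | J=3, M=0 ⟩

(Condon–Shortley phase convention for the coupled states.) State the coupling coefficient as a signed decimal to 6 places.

√[7·0!4!2!/7! · 3!1!0!2!3!3!] = √(144/5)
  +(−1)^0/∏(0,0,1,0,3,2)! = 1/12  (running 1/12)
⟨..|..⟩ = √(144/5)·(1/12) = +0.447214

+√(1/5) ≈ +0.447214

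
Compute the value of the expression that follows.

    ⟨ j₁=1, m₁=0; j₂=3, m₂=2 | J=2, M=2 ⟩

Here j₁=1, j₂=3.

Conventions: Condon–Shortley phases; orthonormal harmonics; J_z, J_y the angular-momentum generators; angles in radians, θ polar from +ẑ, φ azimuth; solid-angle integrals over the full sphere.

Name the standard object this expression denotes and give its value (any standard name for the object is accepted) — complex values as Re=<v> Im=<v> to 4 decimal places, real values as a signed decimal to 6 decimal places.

Clebsch–Gordan coefficient, −√(5/21) ≈ -0.487950

This is a Clebsch–Gordan (vector-coupling) coefficient.
j₁+j₂−J=2  J+j₁−j₂=0  J−j₁+j₂=4  j₁+j₂+J+1=7
(j₁±m₁, j₂±m₂, J±M) = (1,1,5,1,4,0)
P² = 960/7
sum k=1..1:
  [1] −1/24 = -1/24
S = -1/24
C² = P²·S² = 5/21 ; C = -0.487950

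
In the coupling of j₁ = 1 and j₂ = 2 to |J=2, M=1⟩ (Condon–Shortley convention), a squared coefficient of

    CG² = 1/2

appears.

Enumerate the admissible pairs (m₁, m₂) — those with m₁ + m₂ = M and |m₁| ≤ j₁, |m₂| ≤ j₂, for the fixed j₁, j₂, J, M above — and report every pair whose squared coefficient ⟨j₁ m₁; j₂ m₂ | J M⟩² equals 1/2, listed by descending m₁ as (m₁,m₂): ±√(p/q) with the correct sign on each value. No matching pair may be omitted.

(1,0): +√(1/2)

Admissible pairs with m₁+m₂ = M = 1: (-1,2), (0,1), (1,0)
  (m₁,m₂)=(1,0): CG² = 1/2, CG = +√(1/2)   ← matches the target
  (m₁,m₂)=(0,1): CG² = 1/6, CG = −√(1/6)
  (m₁,m₂)=(-1,2): CG² = 1/3, CG = −√(1/3)
Pairs with CG² = 1/2: (1,0): +√(1/2)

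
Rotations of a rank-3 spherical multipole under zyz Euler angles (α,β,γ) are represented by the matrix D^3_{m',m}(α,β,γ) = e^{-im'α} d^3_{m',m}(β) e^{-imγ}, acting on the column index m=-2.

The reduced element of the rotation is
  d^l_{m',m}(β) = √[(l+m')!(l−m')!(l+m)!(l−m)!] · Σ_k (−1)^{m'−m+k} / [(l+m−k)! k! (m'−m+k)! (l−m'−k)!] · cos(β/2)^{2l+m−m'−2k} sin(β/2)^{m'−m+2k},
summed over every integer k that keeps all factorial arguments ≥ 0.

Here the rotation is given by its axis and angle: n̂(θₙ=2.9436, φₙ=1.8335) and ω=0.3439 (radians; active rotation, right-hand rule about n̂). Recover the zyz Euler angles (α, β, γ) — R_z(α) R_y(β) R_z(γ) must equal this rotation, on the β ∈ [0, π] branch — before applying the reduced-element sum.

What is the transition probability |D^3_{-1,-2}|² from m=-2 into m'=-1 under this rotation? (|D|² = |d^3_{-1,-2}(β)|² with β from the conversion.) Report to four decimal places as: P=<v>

Axis–angle → zyz. n̂ = (sinθₙcosφₙ, sinθₙsinφₙ, cosθₙ) = (-0.051082, +0.189953, -0.980463), ω = 0.3439.
R = I cosω + sinω [n̂]ₓ + (1−cosω) n̂n̂ᵀ gives
  R = [+0.941600, +0.330006, +0.066977; -0.331142, +0.943560, +0.006318; -0.061112, -0.028128, +0.997734]
β = atan2(√(R₁₃²+R₂₃²), R₃₃) = 0.067326; α = atan2(R₂₃, R₁₃) mod 2π = 0.094049; γ = atan2(R₃₂, −R₃₁) mod 2π = 5.851827
D^3_{-1,-2}(0.0940,0.0673,5.8518) = e^{-i·-1·0.0940}·d^3_{-1,-2}(0.0673)·e^{-i·-2·5.8518}. Compute d first:
c=cos(0.067326/2)=0.999433, s=sin(0.067326/2)=0.033656; N=√[2·24·1·120]=75.894664
The bounds max(0,m−m')=0 and min(l+m,l−m')=1 give 2 terms
  k=0: (−1)^1·75.8947/(24)·0.9994^5·0.0337^1 = -0.106130
  k=1: (−1)^2·75.8947/(12)·0.9994^3·0.0337^3 = +0.000241
d^3_{-1,-2}(0.0673) = -0.106130 +0.000241 = -0.105889
|D^3_{-1,-2}|² = |d^3_{-1,-2}(β)|² = (-0.105889)² = 0.011212 (the z-rotation phases have unit modulus)

P=0.0112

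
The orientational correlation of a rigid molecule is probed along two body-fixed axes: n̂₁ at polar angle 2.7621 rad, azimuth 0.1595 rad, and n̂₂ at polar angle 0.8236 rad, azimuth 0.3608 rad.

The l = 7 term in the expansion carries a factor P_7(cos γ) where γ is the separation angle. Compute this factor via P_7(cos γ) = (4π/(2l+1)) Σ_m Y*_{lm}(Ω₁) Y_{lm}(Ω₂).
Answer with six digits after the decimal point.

Term-by-term m-sum for l=7 (normalisation 4π/15 = 0.837758):
  m=-7: Y*=+0.000210+0.000430i  Y=-0.046666-0.033034i  product +0.000004-0.000027i
  m=-6: Y*=-0.002587-0.003672i  Y=-0.110917-0.164232i  product -0.000316+0.000832i
  m=-5: Y*=+0.018267+0.018715i  Y=-0.090150-0.379539i  product +0.005456-0.008620i
  m=-4: Y*=-0.084724-0.062817i  Y=+0.055211-0.430348i  product -0.031711+0.032992i
  m=-3: Y*=+0.262124+0.135965i  Y=+0.061884-0.116469i  product +0.032057-0.022115i
  m=-2: Y*=-0.502604-0.166000i  Y=-0.227732+0.200382i  product +0.147722-0.062909i
  m=-1: Y*=+0.432714+0.069609i  Y=-0.261851+0.098801i  product -0.120184+0.024525i
  m=+0: Y*=+0.226070-0.000000i  Y=+0.228582+0.000000i  product +0.051676+0.000000i
  m=+1: Y*=-0.432714+0.069609i  Y=+0.261851+0.098801i  product -0.120184-0.024525i
  m=+2: Y*=-0.502604+0.166000i  Y=-0.227732-0.200382i  product +0.147722+0.062909i
  m=+3: Y*=-0.262124+0.135965i  Y=-0.061884-0.116469i  product +0.032057+0.022115i
  m=+4: Y*=-0.084724+0.062817i  Y=+0.055211+0.430348i  product -0.031711-0.032992i
  m=+5: Y*=-0.018267+0.018715i  Y=+0.090150-0.379539i  product +0.005456+0.008620i
  m=+6: Y*=-0.002587+0.003672i  Y=-0.110917+0.164232i  product -0.000316-0.000832i
  m=+7: Y*=-0.000210+0.000430i  Y=+0.046666-0.033034i  product +0.000004+0.000027i
Accumulated sum +0.117733-0.000000i; after 4π/(2l+1) scaling, +0.098632-0.000000i ⇒ P_7 = 0.098632

0.098632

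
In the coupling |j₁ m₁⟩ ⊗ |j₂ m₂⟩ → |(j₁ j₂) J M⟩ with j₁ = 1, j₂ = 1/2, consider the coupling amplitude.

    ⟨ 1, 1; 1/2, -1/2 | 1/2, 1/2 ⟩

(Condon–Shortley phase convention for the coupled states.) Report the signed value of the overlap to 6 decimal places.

j₁+j₂−J=1  J+j₁−j₂=1  J−j₁+j₂=0  j₁+j₂+J+1=3
(j₁±m₁, j₂±m₂, J±M) = (2,0,0,1,1,0)
P² = 2/3
sum k=0..0:
  [0] +1/1 = 1
S = 1
C² = P²·S² = 2/3 ; C = +0.816497

+√(2/3) ≈ +0.816497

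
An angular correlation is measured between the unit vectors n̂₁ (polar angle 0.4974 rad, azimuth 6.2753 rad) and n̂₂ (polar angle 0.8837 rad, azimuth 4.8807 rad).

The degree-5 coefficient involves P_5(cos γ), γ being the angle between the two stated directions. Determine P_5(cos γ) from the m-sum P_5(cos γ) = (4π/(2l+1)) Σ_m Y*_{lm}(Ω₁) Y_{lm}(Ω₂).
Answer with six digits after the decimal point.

-0.206423

Addition theorem: P_5(cos γ) = (4π/11) Σ_m Y*_{lm}(Ω₁) Y_{lm}(Ω₂), m = −5…5:
  m=-5: Y*=+0.011469-0.000452i  Y=+0.095576+0.085402i  product +0.001135+0.000936i
  m=-4: Y*=+0.066822-0.002108i  Y=+0.259988-0.207353i  product +0.016936-0.014404i
  m=-3: Y*=+0.223573-0.005290i  Y=-0.202665-0.366666i  product -0.047250-0.080904i
  m=-2: Y*=+0.446523-0.007043i  Y=-0.125525+0.043926i  product -0.055740+0.020498i
  m=-1: Y*=+0.414716-0.003270i  Y=-0.051158-0.301073i  product -0.022201-0.124693i
  m=+0: Y*=-0.152509-0.000000i  Y=-0.219971+0.000000i  product +0.033548+0.000000i
  m=+1: Y*=-0.414716-0.003270i  Y=+0.051158-0.301073i  product -0.022201+0.124693i
  m=+2: Y*=+0.446523+0.007043i  Y=-0.125525-0.043926i  product -0.055740-0.020498i
  m=+3: Y*=-0.223573-0.005290i  Y=+0.202665-0.366666i  product -0.047250+0.080904i
  m=+4: Y*=+0.066822+0.002108i  Y=+0.259988+0.207353i  product +0.016936+0.014404i
  m=+5: Y*=-0.011469-0.000452i  Y=-0.095576+0.085402i  product +0.001135-0.000936i
Accumulated sum -0.180693-0.000000i; after 4π/(2l+1) scaling, -0.206423-0.000000i ⇒ P_5 = -0.206423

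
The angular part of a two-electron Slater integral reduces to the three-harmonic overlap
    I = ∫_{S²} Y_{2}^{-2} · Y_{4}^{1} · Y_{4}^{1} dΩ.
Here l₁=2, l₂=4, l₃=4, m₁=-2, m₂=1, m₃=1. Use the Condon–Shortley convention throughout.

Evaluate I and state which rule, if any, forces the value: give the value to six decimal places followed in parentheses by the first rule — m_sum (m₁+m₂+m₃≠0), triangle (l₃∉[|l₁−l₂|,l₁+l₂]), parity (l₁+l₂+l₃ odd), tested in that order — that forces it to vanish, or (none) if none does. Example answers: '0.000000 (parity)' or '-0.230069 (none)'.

0.200662 (none)

m-sum 0 ✓  L=10 even ✓  2≤4≤6 ✓
Π(2lᵢ+1) = 5×9×9 = 405
triangle coeff Δ(2,4,4) = 1/13860
Σ_t [0,2]: t=0:+1/192 t=1:−1/36 t=2:+1/192 = -5/288
(3j)²=20/693 [(2 4 4; 0 0 0)], sign=-1
Σ_t [2,2]: t=2:+1/144 = 1/144
(3j)²=10/231 [(2 4 4; -2 1 1)], sign=-1
⇒ 4πI² = 3000/5929
I = (+1)√(3000/5929/(4π)) = 0.20066192
No selection rule forces the value: the integral is nonzero (none).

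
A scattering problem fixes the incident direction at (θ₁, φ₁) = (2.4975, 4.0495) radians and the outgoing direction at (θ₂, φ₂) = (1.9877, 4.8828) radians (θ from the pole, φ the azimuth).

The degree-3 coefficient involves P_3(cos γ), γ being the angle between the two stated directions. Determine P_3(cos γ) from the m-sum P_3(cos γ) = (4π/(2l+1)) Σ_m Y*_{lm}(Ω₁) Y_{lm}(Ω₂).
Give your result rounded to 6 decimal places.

-0.207476

Term-by-term m-sum for l=3 (normalisation 4π/7 = 1.795196):
  term(m=-3) = -0.023080-0.017245i   from Y*(Ω₁)=+0.082561-0.036659i, Y(Ω₂)=-0.156040-0.278157i
  term(m=-2) = -0.009752-0.101480i   from Y*(Ω₁)=+0.071478-0.285865i, Y(Ω₂)=+0.326077-0.115647i
  term(m=-1) = -0.015263+0.016800i   from Y*(Ω₁)=-0.262395-0.336083i, Y(Ω₂)=-0.009028-0.052464i
  term(m=+0) = -0.019383-0.000000i   from Y*(Ω₁)=-0.058834-0.000000i, Y(Ω₂)=+0.329445+0.000000i
  term(m=+1) = -0.015263-0.016800i   from Y*(Ω₁)=+0.262395-0.336083i, Y(Ω₂)=+0.009028-0.052464i
  term(m=+2) = -0.009752+0.101480i   from Y*(Ω₁)=+0.071478+0.285865i, Y(Ω₂)=+0.326077+0.115647i
  term(m=+3) = -0.023080+0.017245i   from Y*(Ω₁)=-0.082561-0.036659i, Y(Ω₂)=+0.156040-0.278157i
Accumulated sum -0.115573+0.000000i; after 4π/(2l+1) scaling, -0.207476+0.000000i ⇒ P_3 = -0.207476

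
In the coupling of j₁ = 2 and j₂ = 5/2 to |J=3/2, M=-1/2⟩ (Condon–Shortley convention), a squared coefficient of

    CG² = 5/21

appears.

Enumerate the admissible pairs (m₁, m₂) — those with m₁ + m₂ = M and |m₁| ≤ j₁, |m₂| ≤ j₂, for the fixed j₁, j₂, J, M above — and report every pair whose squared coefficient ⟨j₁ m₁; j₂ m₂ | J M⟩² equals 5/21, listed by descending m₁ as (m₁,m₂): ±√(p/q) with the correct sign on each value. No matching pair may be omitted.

(-1,1/2): +√(5/21)

Admissible pairs with m₁+m₂ = M = -1/2: (-2,3/2), (-1,1/2), (0,-1/2), (1,-3/2), (2,-5/2)
  (m₁,m₂)=(2,-5/2): CG² = 8/21, CG = +√(8/21)
  (m₁,m₂)=(1,-3/2): CG² = 2/105, CG = −√(2/105)
  (m₁,m₂)=(0,-1/2): CG² = 2/35, CG = −√(2/35)
  (m₁,m₂)=(-1,1/2): CG² = 5/21, CG = +√(5/21)   ← matches the target
  (m₁,m₂)=(-2,3/2): CG² = 32/105, CG = −√(32/105)
Pairs with CG² = 5/21: (-1,1/2): +√(5/21)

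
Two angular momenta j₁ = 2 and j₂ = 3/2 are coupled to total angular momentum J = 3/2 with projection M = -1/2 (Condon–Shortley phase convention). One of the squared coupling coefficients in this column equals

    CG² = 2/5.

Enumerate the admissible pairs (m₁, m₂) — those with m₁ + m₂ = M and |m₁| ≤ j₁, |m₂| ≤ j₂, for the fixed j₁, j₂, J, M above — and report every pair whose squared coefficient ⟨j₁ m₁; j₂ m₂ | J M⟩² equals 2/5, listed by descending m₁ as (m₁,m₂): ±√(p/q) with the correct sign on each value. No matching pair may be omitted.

(1,-3/2): +√(2/5); (-2,3/2): +√(2/5)

Admissible pairs with m₁+m₂ = M = -1/2: (-2,3/2), (-1,1/2), (0,-1/2), (1,-3/2)
  (m₁,m₂)=(1,-3/2): CG² = 2/5, CG = +√(2/5)   ← matches the target
  (m₁,m₂)=(0,-1/2): CG² = 1/5, CG = −√(1/5)
  (m₁,m₂)=(-1,1/2): CG² = 0/1, CG = 0
  (m₁,m₂)=(-2,3/2): CG² = 2/5, CG = +√(2/5)   ← matches the target
Pairs with CG² = 2/5: (1,-3/2): +√(2/5); (-2,3/2): +√(2/5)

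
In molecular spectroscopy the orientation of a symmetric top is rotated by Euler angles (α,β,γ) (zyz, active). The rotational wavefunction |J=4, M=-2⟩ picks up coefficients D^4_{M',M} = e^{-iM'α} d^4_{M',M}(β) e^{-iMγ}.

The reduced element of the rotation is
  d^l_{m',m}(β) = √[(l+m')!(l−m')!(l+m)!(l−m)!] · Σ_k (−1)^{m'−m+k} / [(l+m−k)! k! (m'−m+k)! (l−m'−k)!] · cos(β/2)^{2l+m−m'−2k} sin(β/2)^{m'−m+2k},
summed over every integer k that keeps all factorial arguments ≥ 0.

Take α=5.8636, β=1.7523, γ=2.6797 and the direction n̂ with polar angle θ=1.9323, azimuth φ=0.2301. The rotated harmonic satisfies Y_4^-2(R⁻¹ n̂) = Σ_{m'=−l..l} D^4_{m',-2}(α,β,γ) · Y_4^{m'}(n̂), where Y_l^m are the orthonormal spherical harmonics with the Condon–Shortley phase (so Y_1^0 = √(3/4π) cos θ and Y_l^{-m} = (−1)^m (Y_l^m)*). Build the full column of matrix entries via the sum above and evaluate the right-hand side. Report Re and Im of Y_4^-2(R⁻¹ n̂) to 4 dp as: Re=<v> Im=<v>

Re=-0.4123 Im=0.0846

Need the full column D^4_{m',-2} for m'=−4..4 at α=5.8636, β=1.7523, γ=2.6797.
cos(β/2)=0.640114, sin(β/2)=0.768280
d^4_{-4,-2}: single k=2 term ⇒ +0.214863;  D = -0.184349-0.110370i
d^4_{-3,-2}: k∈[1..2] ⇒ +0.126585 -0.547054 = -0.420468;  D = +0.241474+0.344215i
d^4_{-2,-2}: k∈[0..2] ⇒ +0.028188 -0.487263 +0.877401 = +0.418326;  D = -0.079892-0.410626i
d^4_{-1,-2}: k∈[0..2] ⇒ -0.143534 +1.033834 -0.992852 = -0.102552;  D = -0.023122+0.099912i
d^4_{0,-2}: k∈[0..2] ⇒ +0.385215 -1.479780 +0.799380 = -0.295185;  D = -0.177939+0.235525i
d^4_{1,-2}: k∈[0..2] ⇒ -0.689223 +1.489278 -0.429072 = +0.370983;  D = +0.324818-0.179224i
d^4_{2,-2}: k∈[0..2] ⇒ +0.877401 -1.011144 +0.121383 = -0.012360;  D = -0.012316+0.001045i
d^4_{3,-2}: k∈[0..1] ⇒ -0.788052 +0.378406 = -0.409645;  D = -0.386877-0.134667i
d^4_{4,-2}: single k=0 term ⇒ +0.445873;  D = +0.324852+0.305407i
Y_4^{m'}(θ=1.9323,φ=0.2301) and Σ D·Y over m':
  (-0.1843-0.1104i)·(+0.2051-0.2696i)  (+0.2415+0.3442i)·(-0.2793+0.2307i)  (-0.0799-0.4106i)·(-0.0326+0.0162i)  (-0.0231+0.0999i)·(+0.3237-0.0758i)  (-0.1779+0.2355i)·(-0.0217+0.0000i)  (+0.3248-0.1792i)·(-0.3237-0.0758i)  (-0.0123+0.0010i)·(-0.0326-0.0162i)  (-0.3869-0.1347i)·(+0.2793+0.2307i)  (+0.3249+0.3054i)·(+0.2051+0.2696i)
Y_4^-2(R⁻¹ n̂) = -0.412260+0.084604i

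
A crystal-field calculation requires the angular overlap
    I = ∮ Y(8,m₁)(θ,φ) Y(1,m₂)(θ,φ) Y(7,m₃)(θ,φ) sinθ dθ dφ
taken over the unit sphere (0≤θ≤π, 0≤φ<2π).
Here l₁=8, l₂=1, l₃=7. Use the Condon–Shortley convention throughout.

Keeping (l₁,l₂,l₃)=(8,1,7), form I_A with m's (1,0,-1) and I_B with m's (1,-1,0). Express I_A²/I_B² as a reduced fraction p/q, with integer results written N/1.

7/4

Shared (l₁,l₂,l₃)=(8,1,7): N and (l;000)² cancel in I_A²/I_B².
A: Δ = 2!·14!·0!/17! = 1/2040; Racah Σ t=1..1: t=1:−1/29030400 = -1/29030400; ⇒ 3j(8 1 7; 1 0 -1)² = 21/680, sgn -1
B: Δ = 2!·14!·0!/17! = 1/2040; Racah Σ t=0..0: t=0:+1/50803200 = 1/50803200; ⇒ 3j(8 1 7; 1 -1 0)² = 3/170, sgn -1
I_A²/I_B² = (21/680)/(3/170) = 7/4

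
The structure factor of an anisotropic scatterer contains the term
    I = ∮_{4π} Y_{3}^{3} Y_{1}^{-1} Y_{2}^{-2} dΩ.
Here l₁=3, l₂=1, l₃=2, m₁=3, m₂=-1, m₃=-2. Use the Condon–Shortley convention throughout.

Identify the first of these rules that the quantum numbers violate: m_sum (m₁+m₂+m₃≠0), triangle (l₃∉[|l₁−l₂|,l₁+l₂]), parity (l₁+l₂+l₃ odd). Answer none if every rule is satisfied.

none

azimuthal sum: 3 − 1 − 2 = 0  ✓
2 ≤ 2 ≤ 4 (triangle on l)  ✓
L = 3 + 1 + 2 = 6 (even)  ✓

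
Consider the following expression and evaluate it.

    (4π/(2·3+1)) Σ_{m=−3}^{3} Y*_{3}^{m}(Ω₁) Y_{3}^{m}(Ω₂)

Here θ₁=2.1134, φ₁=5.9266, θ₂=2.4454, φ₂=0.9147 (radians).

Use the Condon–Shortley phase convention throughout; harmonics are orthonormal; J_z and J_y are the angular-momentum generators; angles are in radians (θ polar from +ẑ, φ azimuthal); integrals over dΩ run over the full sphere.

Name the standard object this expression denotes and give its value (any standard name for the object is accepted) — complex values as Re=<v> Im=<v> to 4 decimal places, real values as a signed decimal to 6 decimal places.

This sum is the spherical-harmonic addition theorem: it equals the Legendre polynomial P_l(cos γ) of the angle γ between the two directions.
Addition theorem: P_3(cos γ) = (4π/7) Σ_m Y*_{lm}(Ω₁) Y_{lm}(Ω₂), m = −3…3:
  [-3]  conj(Y_{3,-3})(Ω₁) = (0.125862, -0.229821) ; Y_{3,-3}(Ω₂) = (-0.101462, -0.042598) ; Δ = (-0.022560, 0.017957)
  [-2]  conj(Y_{3,-2})(Ω₁) = (-0.292693, 0.253196) ; Y_{3,-2}(Ω₂) = (0.082473, 0.311775) ; Δ = (-0.103079, -0.070373)
  [-1]  conj(Y_{3,-1})(Ω₁) = (0.086410, -0.032188) ; Y_{3,-1}(Ω₂) = (0.245741, -0.319199) ; Δ = (0.010960, -0.035492)
  [+0]  conj(Y_{3,0})(Ω₁) = (0.321190, -0.000000) ; Y_{3,0}(Ω₂) = (0.016131, 0.000000) ; Δ = (0.005181, 0.000000)
  [+1]  conj(Y_{3,1})(Ω₁) = (-0.086410, -0.032188) ; Y_{3,1}(Ω₂) = (-0.245741, -0.319199) ; Δ = (0.010960, 0.035492)
  [+2]  conj(Y_{3,2})(Ω₁) = (-0.292693, -0.253196) ; Y_{3,2}(Ω₂) = (0.082473, -0.311775) ; Δ = (-0.103079, 0.070373)
  [+3]  conj(Y_{3,3})(Ω₁) = (-0.125862, -0.229821) ; Y_{3,3}(Ω₂) = (0.101462, -0.042598) ; Δ = (-0.022560, -0.017957)
Total Σ_m = (-0.224178, 0.000000). Multiply by 1.795196: (-0.402444, 0.000000). P_3(cos γ) = -0.402444

Legendre polynomial (addition theorem), -0.402444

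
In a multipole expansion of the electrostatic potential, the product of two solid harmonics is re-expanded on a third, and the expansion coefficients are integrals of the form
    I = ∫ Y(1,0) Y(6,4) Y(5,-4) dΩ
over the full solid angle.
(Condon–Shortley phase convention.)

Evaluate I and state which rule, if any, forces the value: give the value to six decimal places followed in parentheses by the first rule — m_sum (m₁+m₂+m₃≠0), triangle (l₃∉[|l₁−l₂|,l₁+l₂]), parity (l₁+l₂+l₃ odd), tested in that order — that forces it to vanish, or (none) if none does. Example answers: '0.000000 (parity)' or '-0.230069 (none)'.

Rules hold: Σm=0, L=12 even, 5≤5≤7.
N = 3·13·11 = 429
Δ = 2!·0!·10!/13! = 1/858
Racah Σ t=1..1: t=1:−1/14400 = -1/14400
⇒ 3j(1 6 5; 0 0 0)² = 6/143, sgn +1
Racah Σ t=1..1: t=1:−1/362880 = -1/362880
⇒ 3j(1 6 5; 0 4 -4)² = 10/429, sgn +1
4πI² = N·(3j₀)²·(3jₘ)² = 60/143
I = +1·√(0.41958/4π) = 0.18272698
No selection rule forces the value: the integral is nonzero (none).

0.182727 (none)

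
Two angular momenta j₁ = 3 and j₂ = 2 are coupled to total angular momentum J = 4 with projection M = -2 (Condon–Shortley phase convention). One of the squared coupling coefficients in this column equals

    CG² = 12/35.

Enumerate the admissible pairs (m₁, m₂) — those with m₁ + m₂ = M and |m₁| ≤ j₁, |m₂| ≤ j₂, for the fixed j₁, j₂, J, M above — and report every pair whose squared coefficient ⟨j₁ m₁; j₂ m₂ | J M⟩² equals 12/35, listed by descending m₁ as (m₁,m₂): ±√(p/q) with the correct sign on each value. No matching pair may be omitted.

Admissible pairs with m₁+m₂ = M = -2: (-3,1), (-2,0), (-1,-1), (0,-2)
  (m₁,m₂)=(0,-2): CG² = 3/7, CG = +√(3/7)
  (m₁,m₂)=(-1,-1): CG² = 1/28, CG = +√(1/28)
  (m₁,m₂)=(-2,0): CG² = 12/35, CG = −√(12/35)   ← matches the target
  (m₁,m₂)=(-3,1): CG² = 27/140, CG = −√(27/140)
Pairs with CG² = 12/35: (-2,0): −√(12/35)

(-2,0): −√(12/35)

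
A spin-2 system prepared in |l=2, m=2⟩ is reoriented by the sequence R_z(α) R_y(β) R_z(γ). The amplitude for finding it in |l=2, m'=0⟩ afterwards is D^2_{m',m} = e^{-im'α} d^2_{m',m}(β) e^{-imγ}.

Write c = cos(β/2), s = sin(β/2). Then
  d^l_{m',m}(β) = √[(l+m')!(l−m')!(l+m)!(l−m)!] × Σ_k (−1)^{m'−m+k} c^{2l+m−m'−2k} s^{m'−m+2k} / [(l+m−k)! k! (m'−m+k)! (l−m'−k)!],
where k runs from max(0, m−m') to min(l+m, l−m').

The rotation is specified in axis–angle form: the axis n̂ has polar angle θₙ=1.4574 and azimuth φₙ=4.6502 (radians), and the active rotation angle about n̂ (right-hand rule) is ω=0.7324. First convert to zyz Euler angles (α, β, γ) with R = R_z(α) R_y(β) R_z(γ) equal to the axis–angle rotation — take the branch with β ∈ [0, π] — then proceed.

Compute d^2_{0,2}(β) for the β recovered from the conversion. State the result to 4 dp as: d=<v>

Axis–angle → zyz. n̂ = (sinθₙcosφₙ, sinθₙsinφₙ, cosθₙ) = (-0.061750, -0.991657, +0.113153), ω = 0.7324.
R = I cosω + sinω [n̂]ₓ + (1−cosω) n̂n̂ᵀ gives
  R = [+0.744550, -0.059958, -0.664869; +0.091363, +0.995739, +0.012516; +0.661286, -0.070063, +0.746855]
β = atan2(√(R₁₃²+R₂₃²), R₃₃) = 0.727476; α = atan2(R₂₃, R₁₃) mod 2π = 3.122771; γ = atan2(R₃₂, −R₃₁) mod 2π = 3.247149
d^2_{0,2}(β=0.7275) via the finite sum:
c=cos(0.727476/2)=0.934573, s=sin(0.727476/2)=0.355770; N=√[2·2·24·1]=9.797959
k: max(0,(2)−(0))=2 … min(2+(2),2−(0))=2
  k=2: (−1)^0·9.7980/(4)·0.9346^2·0.3558^2 = +0.270796
d^2_{0,2}(0.7275) = +0.270796

d=0.2708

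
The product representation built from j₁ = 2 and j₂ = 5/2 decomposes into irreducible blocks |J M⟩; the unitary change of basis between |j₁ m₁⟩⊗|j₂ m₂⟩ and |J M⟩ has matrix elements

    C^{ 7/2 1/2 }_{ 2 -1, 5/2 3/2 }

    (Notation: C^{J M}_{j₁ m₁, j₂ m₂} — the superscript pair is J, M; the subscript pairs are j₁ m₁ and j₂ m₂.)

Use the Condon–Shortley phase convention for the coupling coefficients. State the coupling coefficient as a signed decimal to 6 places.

triangle: 1!·3!·4!/9! = 144/362880
(j±m)!: 1!·3!·4!·1!·4!·3! = 20736
prefactor² = (2J+1)·Δ·N² = 2304/35
  k=0: +1/(0!·1!·3!·4!·0!·0!) = 1/144
  k=1: −1/(1!·0!·2!·3!·1!·1!) = -1/12
Σ = -11/144  ⇒  CG² = 2304/35·(-11/144)² = 121/315
CG = −√(121/315) = -0.619780

-0.619780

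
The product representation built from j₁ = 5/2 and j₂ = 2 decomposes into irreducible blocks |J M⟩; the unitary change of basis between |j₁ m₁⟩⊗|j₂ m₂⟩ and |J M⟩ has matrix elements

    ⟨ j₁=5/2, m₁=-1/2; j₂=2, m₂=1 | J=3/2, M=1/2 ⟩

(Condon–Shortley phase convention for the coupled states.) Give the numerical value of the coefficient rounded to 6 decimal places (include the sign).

+0.487950

√[4·3!2!1!/7! · 2!3!3!1!2!1!] = √(48/35)
  +(−1)^2/∏(2,1,1,1,1,0)! = 1/2  (running 1/2)
  +(−1)^3/∏(3,0,0,0,2,1)! = -1/12  (running 5/12)
⟨..|..⟩ = √(48/35)·(5/12) = +0.487950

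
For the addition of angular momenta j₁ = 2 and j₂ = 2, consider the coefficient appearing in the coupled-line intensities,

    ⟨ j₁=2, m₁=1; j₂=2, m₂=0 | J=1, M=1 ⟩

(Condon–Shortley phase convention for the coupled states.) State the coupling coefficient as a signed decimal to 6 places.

-0.547723  (= −√(3/10))

triangle: 3!*1!*1!/6! = 6/720
(j±m)!: 3!*1!*2!*2!*2!*0! = 48
prefactor² = (2J+1)*Δ*N² = 6/5
  k=1: −1/(1!*2!*0!*1!*1!*0!) = -1/2
Σ = -1/2  ⇒  CG² = 6/5*(-1/2)² = 3/10
CG = −√(3/10) = -0.547723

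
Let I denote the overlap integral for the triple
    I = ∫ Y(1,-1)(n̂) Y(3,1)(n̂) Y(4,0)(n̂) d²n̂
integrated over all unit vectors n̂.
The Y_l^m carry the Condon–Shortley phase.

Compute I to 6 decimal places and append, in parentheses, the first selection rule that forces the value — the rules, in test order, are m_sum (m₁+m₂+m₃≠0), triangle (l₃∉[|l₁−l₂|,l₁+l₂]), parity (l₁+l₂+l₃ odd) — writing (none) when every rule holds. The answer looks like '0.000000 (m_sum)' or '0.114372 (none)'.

Checks pass: Σm=0; 8 even; l₃=4∈[2,4].
(2·1+1)(2·3+1)(2·4+1) = 189
Δ: 0! 2! 6! / 9! → 1/252
sum: t=0:+1/36 = 1/36
3j²(1 3 4; 0 0 0) = Δ·Π!·Σ² = 4/63  (sign +1)
sum: t=0:+1/96 = 1/96
3j²(1 3 4; -1 1 0) = Δ·Π!·Σ² = 1/42  (sign +1)
combine: 4πI² = 189·4/63·1/42 = 2/7
take √, sign +1: I = 0.15078601
No selection rule forces the value: the integral is nonzero (none).

0.150786 (none)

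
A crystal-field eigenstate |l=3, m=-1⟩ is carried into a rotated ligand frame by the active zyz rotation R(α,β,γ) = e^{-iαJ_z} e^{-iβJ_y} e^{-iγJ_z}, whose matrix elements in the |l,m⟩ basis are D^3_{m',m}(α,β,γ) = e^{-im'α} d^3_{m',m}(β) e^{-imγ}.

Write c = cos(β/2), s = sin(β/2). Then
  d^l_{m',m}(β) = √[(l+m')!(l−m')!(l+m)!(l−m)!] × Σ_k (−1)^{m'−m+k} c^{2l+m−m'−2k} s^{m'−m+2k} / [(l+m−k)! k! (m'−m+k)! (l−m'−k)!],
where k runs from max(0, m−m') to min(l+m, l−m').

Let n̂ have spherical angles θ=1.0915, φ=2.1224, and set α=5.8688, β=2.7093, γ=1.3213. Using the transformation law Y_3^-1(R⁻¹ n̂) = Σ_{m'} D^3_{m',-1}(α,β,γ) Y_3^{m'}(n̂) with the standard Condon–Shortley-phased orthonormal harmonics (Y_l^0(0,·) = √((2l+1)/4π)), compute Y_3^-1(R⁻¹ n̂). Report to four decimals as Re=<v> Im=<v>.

Re=0.3176 Im=0.1735

Need the full column D^3_{m',-1} for m'=−3..3 at α=5.8688, β=2.7093, γ=1.3213.
cos(β/2)=0.214467, sin(β/2)=0.976731
d^3_{-3,-1}: single k=2 term ⇒ +0.007817;  D = +0.007793+0.000610i
d^3_{-2,-1}: k∈[1..2] ⇒ +0.001401 -0.058135 = -0.056734;  D = -0.049990-0.026827i
d^3_{-1,-1}: k∈[0..2] ⇒ +0.000097 -0.016147 +0.251173 = +0.235124;  D = +0.144878+0.185185i
d^3_{0,-1}: k∈[0..2] ⇒ -0.001535 +0.095526 -0.660430 = -0.566440;  D = -0.139863-0.548901i
d^3_{1,-1}: k∈[0..2] ⇒ +0.012110 -0.334898 +0.868261 = +0.545473;  D = -0.089536+0.538075i
d^3_{2,-1}: k∈[0..1] ⇒ -0.058135 +0.602887 = +0.544752;  D = -0.298207+0.455882i
d^3_{3,-1}: single k=0 term ⇒ +0.162132;  D = -0.135871+0.088463i
Y_3^{m'}(θ=1.0915,φ=2.1224) and Σ D·Y over m':
  (+0.0078+0.0006i)·(+0.2905-0.0245i)  (-0.0500-0.0268i)·(-0.1673+0.3312i)  (+0.1449+0.1852i)·(-0.0095-0.0155i)  (-0.1399-0.5489i)·(-0.3333+0.0000i)  (-0.0895+0.5381i)·(+0.0095-0.0155i)  (-0.2982+0.4559i)·(-0.1673-0.3312i)  (-0.1359+0.0885i)·(-0.2905-0.0245i)
Y_3^-1(R⁻¹ n̂) = +0.317602+0.173517i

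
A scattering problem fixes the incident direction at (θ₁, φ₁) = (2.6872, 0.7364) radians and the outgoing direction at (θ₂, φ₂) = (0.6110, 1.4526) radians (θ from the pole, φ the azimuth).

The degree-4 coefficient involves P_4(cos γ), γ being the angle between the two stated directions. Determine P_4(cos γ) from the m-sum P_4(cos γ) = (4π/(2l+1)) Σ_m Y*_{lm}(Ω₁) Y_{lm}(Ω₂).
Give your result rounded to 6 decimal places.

-0.354148

Expand P_4 via completeness: Σ_{m} conj(Y_{4,m}) at Ω₁ times Y_{4,m} at Ω₂ —
  m=-4: Y*=-0.01611 + 0.00320j  Y=0.04268 + 0.02183j  product -0.00076 - 0.00022j
  m=-3: Y*=0.05667 - 0.07637j  Y=-0.06721 + 0.18153j  product 0.01005 + 0.01542j
  m=-2: Y*=0.02933 + 0.29833j  Y=-0.39562 - 0.09530j  product 0.01683 - 0.12082j
  m=-1: Y*=-0.36652 - 0.33225j  Y=0.04446 - 0.37443j  product -0.14070 + 0.12246j
  m=+0: Y*=0.16852 + 0.00000j  Y=-0.14530 + 0.00000j  product -0.02449 + 0.00000j
  m=+1: Y*=0.36652 - 0.33225j  Y=-0.04446 - 0.37443j  product -0.14070 - 0.12246j
  m=+2: Y*=0.02933 - 0.29833j  Y=-0.39562 + 0.09530j  product 0.01683 + 0.12082j
  m=+3: Y*=-0.05667 - 0.07637j  Y=0.06721 + 0.18153j  product 0.01005 - 0.01542j
  m=+4: Y*=-0.01611 - 0.00320j  Y=0.04268 - 0.02183j  product -0.00076 + 0.00022j
Σ over m = -0.25364 + 0.00000j; ×(4π/9) → -0.35415 + 0.00000j. Real part: -0.354148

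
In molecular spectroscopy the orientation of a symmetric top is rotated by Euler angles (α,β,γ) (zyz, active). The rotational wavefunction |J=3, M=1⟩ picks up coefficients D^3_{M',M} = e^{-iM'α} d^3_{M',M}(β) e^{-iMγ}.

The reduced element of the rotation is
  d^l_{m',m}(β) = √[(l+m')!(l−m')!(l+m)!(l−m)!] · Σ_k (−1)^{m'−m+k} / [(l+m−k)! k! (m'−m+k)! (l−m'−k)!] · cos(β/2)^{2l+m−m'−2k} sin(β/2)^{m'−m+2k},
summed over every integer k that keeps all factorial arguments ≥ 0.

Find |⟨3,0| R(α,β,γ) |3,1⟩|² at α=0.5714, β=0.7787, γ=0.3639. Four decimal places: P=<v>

Split into d^3_{0,1}(β=0.7787) × two z-phases.
c=cos(0.778700/2)=0.925156, s=sin(0.778700/2)=0.379587; N=√[6·6·24·2]=41.569219
k∈{1,2,3} keeps every argument non-negative
  k=1: (−1)^0·41.5692/(12)·0.9252^5·0.3796^1 = +0.891204
  k=2: (−1)^1·41.5692/(4)·0.9252^3·0.3796^3 = -0.450082
  k=3: (−1)^2·41.5692/(12)·0.9252^1·0.3796^5 = +0.025256
d^3_{0,1}(0.7787) = +0.891204 -0.450082 +0.025256 = +0.466378
|D^3_{0,1}|² = |d^3_{0,1}(β)|² = (+0.466378)² = 0.217508 (the z-rotation phases have unit modulus)

P=0.2175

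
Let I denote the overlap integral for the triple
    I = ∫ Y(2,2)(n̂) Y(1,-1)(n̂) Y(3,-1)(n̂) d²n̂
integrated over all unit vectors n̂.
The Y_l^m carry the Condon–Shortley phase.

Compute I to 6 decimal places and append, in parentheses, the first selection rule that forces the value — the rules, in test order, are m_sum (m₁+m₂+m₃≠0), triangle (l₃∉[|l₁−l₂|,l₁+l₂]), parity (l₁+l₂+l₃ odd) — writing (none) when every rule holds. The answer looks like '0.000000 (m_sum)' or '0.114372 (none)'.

m-sum 0 ✓  L=6 even ✓  1≤3≤3 ✓
Π(2lᵢ+1) = 5×3×7 = 105
triangle coeff Δ(2,1,3) = 1/105
Σ_t [0,0]: t=0:+1/4 = 1/4
(3j)²=3/35 [(2 1 3; 0 0 0)], sign=-1
Σ_t [0,0]: t=0:+1/48 = 1/48
(3j)²=1/105 [(2 1 3; 2 -1 -1)], sign=+1
⇒ 4πI² = 3/35
I = (-1)√(3/35/(4π)) = -0.08258890
No selection rule forces the value: the integral is nonzero (none).

-0.082589 (none)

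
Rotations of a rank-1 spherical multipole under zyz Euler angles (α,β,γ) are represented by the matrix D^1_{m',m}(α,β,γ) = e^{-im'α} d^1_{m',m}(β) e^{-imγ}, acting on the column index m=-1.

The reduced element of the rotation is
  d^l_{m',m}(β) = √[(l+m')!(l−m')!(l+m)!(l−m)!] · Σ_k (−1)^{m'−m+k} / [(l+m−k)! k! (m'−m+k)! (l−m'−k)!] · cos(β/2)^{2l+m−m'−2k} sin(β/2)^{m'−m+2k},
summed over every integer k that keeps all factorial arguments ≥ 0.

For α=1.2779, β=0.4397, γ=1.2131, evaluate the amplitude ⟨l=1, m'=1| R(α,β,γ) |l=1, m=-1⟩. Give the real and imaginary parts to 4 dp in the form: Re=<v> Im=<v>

Split into d^1_{1,-1}(β=0.4397) × two z-phases.
With c≡cos(β/2)=0.975930 and s≡sin(β/2)=0.218083, N=[2·1·1·2]^{1/2}=2.000000
k: max(0,(-1)−(1))=0 … min(1+(-1),1−(1))=0
  k=0: (−1)^2·2.0000/(2)·0.9759^0·0.2181^2 = +0.047560
d^1_{1,-1}(0.4397) = +0.047560
Attach z-rotation phases: D = e^{-i(1)(1.2779)}·(+0.047560)·e^{-i(-1)(1.2131)} = +0.047460-0.003080i

Re=0.0475 Im=-0.0031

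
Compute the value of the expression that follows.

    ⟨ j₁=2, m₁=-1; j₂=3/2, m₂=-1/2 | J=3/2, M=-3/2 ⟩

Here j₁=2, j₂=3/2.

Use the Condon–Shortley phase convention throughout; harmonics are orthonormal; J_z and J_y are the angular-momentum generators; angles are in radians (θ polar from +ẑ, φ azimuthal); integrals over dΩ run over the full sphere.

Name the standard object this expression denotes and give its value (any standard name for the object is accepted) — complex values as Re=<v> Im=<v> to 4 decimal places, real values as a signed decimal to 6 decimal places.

This is a Clebsch–Gordan (vector-coupling) coefficient.
√[4·2!2!1!/6! · 1!3!1!2!0!3!] = √(8/5)
  +(−1)^1/∏(1,1,2,0,0,1)! = -1/2  (running -1/2)
⟨..|..⟩ = √(8/5)·(-1/2) = -0.632456

Clebsch–Gordan coefficient, −√(2/5) ≈ -0.632456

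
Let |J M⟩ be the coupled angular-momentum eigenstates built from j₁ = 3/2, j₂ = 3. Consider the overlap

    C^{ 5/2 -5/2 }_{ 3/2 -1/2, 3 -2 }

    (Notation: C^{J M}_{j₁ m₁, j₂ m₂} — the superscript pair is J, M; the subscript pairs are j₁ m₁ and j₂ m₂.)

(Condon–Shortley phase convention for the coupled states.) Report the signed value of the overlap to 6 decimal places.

triangle: 2!*1!*4!/8! = 48/40320
(j±m)!: 1!*2!*1!*5!*0!*5! = 28800
prefactor² = (2J+1)*Δ*N² = 1440/7
  k=1: −1/(1!*1!*1!*0!*0!*4!) = -1/24
Σ = -1/24  ⇒  CG² = 1440/7*(-1/24)² = 5/14
CG = −√(5/14) = -0.597614

−√(5/14) = -0.597614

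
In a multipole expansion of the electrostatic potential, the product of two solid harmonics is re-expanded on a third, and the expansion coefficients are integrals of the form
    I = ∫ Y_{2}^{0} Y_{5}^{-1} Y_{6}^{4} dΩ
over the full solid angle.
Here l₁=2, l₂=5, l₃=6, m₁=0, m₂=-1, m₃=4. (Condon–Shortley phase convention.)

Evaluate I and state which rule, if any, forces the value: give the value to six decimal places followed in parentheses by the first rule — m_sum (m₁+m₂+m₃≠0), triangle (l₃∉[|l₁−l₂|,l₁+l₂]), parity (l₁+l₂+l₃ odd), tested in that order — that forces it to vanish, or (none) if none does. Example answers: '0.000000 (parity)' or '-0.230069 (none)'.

0 − 1 + 4 = 3 ≠ 0: azimuthal integral kills it; I = 0

0.000000 (m_sum)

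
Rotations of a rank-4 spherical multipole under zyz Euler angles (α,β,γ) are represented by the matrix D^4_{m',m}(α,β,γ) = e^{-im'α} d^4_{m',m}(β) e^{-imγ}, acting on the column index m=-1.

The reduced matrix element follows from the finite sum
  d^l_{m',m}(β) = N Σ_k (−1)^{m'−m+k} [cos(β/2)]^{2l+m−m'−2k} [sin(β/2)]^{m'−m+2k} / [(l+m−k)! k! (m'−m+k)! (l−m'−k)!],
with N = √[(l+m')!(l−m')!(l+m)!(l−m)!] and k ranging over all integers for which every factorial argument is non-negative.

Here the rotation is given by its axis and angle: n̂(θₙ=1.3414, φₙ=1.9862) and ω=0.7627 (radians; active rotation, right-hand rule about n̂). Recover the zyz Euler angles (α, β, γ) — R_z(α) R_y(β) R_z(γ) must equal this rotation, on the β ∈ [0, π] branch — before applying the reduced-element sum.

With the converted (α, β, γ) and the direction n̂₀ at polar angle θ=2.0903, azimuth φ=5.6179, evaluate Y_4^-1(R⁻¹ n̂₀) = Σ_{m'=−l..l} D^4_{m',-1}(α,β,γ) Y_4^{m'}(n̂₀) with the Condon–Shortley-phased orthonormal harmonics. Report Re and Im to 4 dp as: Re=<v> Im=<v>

Axis–angle → zyz. n̂ = (sinθₙcosφₙ, sinθₙsinφₙ, cosθₙ) = (-0.392988, +0.890985, +0.227390), ω = 0.7627.
R = I cosω + sinω [n̂]ₓ + (1−cosω) n̂n̂ᵀ gives
  R = [+0.765757, -0.254098, +0.590805; +0.060098, +0.942892, +0.327632; -0.640316, -0.215380, +0.737297]
β = atan2(√(R₁₃²+R₂₃²), R₃₃) = 0.741735; α = atan2(R₂₃, R₁₃) mod 2π = 0.506331; γ = atan2(R₃₂, −R₃₁) mod 2π = 5.958709
Need the full column D^4_{m',-1} for m'=−4..4 at α=0.5063, β=0.7417, γ=5.9587.
cos(β/2)=0.932013, sin(β/2)=0.362424
d^4_{-4,-1}: single k=3 term ⇒ +0.250528;  D = -0.032489+0.248412i
d^4_{-3,-1}: k∈[2..3] ⇒ +0.683341 -0.172217 = +0.511124;  D = +0.187819+0.475364i
d^4_{-2,-1}: k∈[1..3] ⇒ +0.939308 -0.710180 +0.071593 = +0.300720;  D = +0.232276+0.190998i
d^4_{-1,-1}: k∈[0..3] ⇒ +0.569346 -1.291393 +0.390552 -0.019686 = -0.351180;  D = -0.345389-0.063512i
d^4_{0,-1}: k∈[0..3] ⇒ -0.990118 +0.898315 -0.135837 +0.003423 = -0.224217;  D = -0.212517+0.071483i
d^4_{1,-1}: k∈[0..3] ⇒ +0.860928 -0.390552 +0.029528 -0.000298 = +0.499607;  D = +0.336875-0.368948i
d^4_{2,-1}: k∈[0..2] ⇒ -0.473453 +0.107389 -0.003248 = -0.369312;  D = -0.085510+0.359277i
d^4_{3,-1}: k∈[0..1] ⇒ +0.172217 -0.015625 = +0.156592;  D = -0.042171-0.150807i
d^4_{4,-1}: single k=0 term ⇒ -0.037883;  D = +0.026616+0.026958i
Y_4^{m'}(θ=2.0903,φ=5.6179) and Σ D·Y over m':
  (-0.0325+0.2484i)·(-0.2228+0.1161i)  (+0.1878+0.4754i)·(+0.1676-0.3703i)  (+0.2323+0.1910i)·(+0.0435+0.1776i)  (-0.3454-0.0635i)·(+0.2045+0.1604i)  (-0.2125+0.0715i)·(-0.2399+0.0000i)  (+0.3369-0.3689i)·(-0.2045+0.1604i)  (-0.0855+0.3593i)·(+0.0435-0.1776i)  (-0.0422-0.1508i)·(-0.1676-0.3703i)  (+0.0266+0.0270i)·(-0.2228-0.1161i)
Y_4^-1(R⁻¹ n̂) = +0.151446+0.107098i

Re=0.1514 Im=0.1071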